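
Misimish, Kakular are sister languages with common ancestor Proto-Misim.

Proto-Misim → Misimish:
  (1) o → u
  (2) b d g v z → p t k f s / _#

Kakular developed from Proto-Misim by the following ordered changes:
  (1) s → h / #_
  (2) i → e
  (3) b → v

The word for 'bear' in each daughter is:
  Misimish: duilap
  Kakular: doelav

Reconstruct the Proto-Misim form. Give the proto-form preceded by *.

Position 6: Misimish has p, Kakular has v. Taking the neighbouring segments as reconstructed: Misimish p could go back to *p or *b; Kakular v could go back to *b or *v — the one source consistent with every daughter is *b.
Position 3: Misimish has i, Kakular has e. Misimish preserves i here (none of its changes turn any other segment into i), so the proto-segment is *i.
Position 2: Misimish has u, Kakular has o. Kakular preserves o here (none of its changes turn any other segment into o), so the proto-segment is *o.
The remaining positions agree across the daughters. Check the candidate against every language:
Misimish: *doilab
  doilab → duilab   [vowel merger]
  duilab → duilap   [final devoicing]
  giving Misimish duilap.
Kakular: start from *doilab.
  rule 1: no change — doilab
  rule 2 (vowel merger): doilab → doelab
  rule 3 (unconditioned shift): doelab → doelav
  ⇒ Kakular doelav
*doilab is the unique common source.

*doilab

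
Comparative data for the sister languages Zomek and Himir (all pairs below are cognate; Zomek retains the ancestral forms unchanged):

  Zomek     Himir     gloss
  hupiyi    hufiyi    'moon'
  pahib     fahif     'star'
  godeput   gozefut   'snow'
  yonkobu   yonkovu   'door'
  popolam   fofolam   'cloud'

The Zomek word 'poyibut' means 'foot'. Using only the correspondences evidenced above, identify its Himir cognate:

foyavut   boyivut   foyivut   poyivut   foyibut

popolam ~ fofolam — Zomek p corresponds to Himir f word-initially before a back vowel.
yonkobu ~ yonkovu — Zomek b corresponds to Himir v between vowels (before a back vowel).
Applying these to Zomek 'poyibut':
  poyibut → foyibut   (p→f word-initially before a back vowel)
  foyibut → foyivut   (b→v between vowels (before a back vowel))
So the Himir cognate is 'foyivut'.

foyivut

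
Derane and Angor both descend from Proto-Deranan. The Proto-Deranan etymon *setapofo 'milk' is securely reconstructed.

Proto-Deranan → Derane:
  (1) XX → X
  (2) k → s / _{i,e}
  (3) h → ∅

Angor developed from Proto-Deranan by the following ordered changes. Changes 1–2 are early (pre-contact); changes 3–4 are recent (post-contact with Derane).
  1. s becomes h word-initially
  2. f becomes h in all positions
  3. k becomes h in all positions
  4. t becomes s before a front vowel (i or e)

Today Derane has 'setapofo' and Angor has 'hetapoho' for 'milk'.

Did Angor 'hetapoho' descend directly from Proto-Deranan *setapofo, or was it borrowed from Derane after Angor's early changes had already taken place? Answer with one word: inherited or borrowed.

inherited

If inherited, *setapofo would pass through all of Angor's changes:
Angor: start from *setapofo.
  rule 1 (debuccalisation): setapofo → hetapofo
  rule 2 (unconditioned shift): hetapofo → hetapoho
  rule 3: no change — hetapoho
  rule 4: no change — hetapoho
  ⇒ Angor hetapoho
If borrowed from Derane 'setapofo' after the early changes, it would undergo only the recent ones:
  rule 3 (unconditioned shift): no change (setapofo)
  rule 4 (palatalisation): no change (setapofo)
  ⇒ as a loan: setapofo
Angor 'hetapoho' matches the inherited outcome exactly, so it is an inherited cognate, not a loan.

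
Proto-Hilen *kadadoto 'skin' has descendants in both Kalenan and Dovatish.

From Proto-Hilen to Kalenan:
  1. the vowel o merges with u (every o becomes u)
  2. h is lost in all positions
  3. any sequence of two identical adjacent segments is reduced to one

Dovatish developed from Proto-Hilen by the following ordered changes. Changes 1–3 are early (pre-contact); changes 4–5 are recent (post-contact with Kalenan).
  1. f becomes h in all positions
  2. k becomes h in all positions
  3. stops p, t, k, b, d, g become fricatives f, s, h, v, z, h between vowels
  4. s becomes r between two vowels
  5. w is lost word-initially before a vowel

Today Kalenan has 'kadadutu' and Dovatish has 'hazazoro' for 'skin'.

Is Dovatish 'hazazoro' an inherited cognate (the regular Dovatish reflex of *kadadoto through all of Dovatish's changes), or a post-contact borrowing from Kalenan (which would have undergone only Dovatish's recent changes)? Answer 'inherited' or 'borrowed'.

inherited

If inherited, *kadadoto would pass through all of Dovatish's changes:
Dovatish: start from *kadadoto.
  rule 1: no change — kadadoto
  rule 2 (unconditioned shift): kadadoto → hadadoto
  rule 3 (intervocalic lenition): hadadoto → hazazoso
  rule 4 (rhotacism): hazazoso → hazazoro
  rule 5: no change — hazazoro
  ⇒ Dovatish hazazoro
If borrowed from Kalenan 'kadadutu' after the early changes, it would undergo only the recent ones:
  rule 4 (rhotacism): no change (kadadutu)
  rule 5 (glide loss): no change (kadadutu)
  ⇒ as a loan: kadadutu
Dovatish 'hazazoro' matches the inherited outcome exactly, so it is an inherited cognate, not a loan.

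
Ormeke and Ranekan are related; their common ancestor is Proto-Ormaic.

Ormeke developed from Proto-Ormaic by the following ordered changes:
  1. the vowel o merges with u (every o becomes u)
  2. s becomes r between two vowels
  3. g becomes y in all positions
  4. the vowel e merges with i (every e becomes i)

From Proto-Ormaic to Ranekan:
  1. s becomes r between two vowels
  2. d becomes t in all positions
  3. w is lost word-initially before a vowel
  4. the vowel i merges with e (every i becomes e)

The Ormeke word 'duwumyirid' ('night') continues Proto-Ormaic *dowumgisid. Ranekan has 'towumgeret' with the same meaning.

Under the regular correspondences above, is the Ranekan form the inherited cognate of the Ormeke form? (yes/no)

Derive the expected Ranekan reflex of *dowumgisid:
Ranekan: *dowumgisid > dowumgirid > towumgirit > towumgeret  (by rhotacism, unconditioned shift, vowel merger)
Ranekan 'towumgeret' matches the regular reflex exactly, so the pair is cognate.

yes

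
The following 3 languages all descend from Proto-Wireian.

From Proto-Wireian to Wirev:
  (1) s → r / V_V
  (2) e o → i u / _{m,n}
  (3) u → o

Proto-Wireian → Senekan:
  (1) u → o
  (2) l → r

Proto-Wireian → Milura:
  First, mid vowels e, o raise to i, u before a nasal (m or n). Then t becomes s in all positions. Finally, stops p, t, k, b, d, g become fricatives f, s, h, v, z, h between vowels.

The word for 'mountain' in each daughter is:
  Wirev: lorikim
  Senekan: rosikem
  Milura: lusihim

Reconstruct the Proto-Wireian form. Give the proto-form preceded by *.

*lusikem

Position 1: Wirev has l, Senekan has r, Milura has l. Wirev preserves l here (none of its changes turn any other segment into l), so the proto-segment is *l.
Position 5: Wirev has k, Senekan has k, Milura has h. Wirev preserves k here (none of its changes turn any other segment into k), so the proto-segment is *k.
Verify the candidate proto-form against each daughter:
Wirev: *lusikem
  lusikem → lurikem   [rhotacism]
  lurikem → lurikim   [pre-nasal raising]
  lurikim → lorikim   [vowel merger]
  giving Wirev lorikim.
Senekan: start from *lusikem.
  rule 1 (vowel merger): lusikem → losikem
  rule 2 (unconditioned shift): losikem → rosikem
  ⇒ Senekan rosikem
Milura: *lusikem
  lusikem → lusikim   [pre-nasal raising]
  lusikim (rule 2 does not apply)
  lusikim → lusihim   [intervocalic lenition]
  giving Milura lusihim.
Only *lusikem yields all of Wirev lorikim, Senekan rosikem, Milura lusihim.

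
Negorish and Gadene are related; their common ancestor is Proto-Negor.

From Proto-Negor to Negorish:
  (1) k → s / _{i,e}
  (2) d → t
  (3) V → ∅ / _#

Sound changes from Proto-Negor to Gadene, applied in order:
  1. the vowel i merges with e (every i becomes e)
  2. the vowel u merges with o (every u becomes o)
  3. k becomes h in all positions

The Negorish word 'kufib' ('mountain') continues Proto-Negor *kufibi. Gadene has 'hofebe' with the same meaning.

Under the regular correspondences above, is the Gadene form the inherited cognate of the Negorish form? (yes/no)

yes

Derive the expected Gadene reflex of *kufibi:
Gadene: start from *kufibi.
  rule 1 (vowel merger): kufibi → kufebe
  rule 2 (vowel merger): kufebe → kofebe
  rule 3 (unconditioned shift): kofebe → hofebe
  ⇒ Gadene hofebe
Gadene 'hofebe' matches the regular reflex exactly, so the pair is cognate.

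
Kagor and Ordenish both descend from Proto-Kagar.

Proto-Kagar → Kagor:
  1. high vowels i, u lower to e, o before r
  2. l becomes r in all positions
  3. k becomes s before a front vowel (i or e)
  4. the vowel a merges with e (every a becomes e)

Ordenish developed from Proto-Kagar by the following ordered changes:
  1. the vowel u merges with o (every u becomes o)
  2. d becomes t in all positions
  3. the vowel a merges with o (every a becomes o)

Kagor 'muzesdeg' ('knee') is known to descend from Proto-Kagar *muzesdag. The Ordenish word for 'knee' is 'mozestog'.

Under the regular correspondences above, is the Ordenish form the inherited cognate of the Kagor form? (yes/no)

Derive the expected Ordenish reflex of *muzesdag:
Ordenish: *muzesdag > mozesdag > mozestag > mozestog  (by vowel merger, unconditioned shift, vowel merger)
Ordenish 'mozestog' matches the regular reflex exactly, so the pair is cognate.

yes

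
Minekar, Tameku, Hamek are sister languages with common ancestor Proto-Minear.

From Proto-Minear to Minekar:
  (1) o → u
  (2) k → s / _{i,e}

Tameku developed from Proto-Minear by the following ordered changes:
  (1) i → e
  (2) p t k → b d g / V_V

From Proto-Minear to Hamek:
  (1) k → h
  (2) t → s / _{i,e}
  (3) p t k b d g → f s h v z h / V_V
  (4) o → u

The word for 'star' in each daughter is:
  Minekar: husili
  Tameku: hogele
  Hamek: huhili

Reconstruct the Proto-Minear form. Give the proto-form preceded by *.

Position 6: Minekar has i, Tameku has e, Hamek has i. Minekar preserves i here (none of its changes turn any other segment into i), so the proto-segment is *i.
Position 3: Minekar has s, Tameku has g, Hamek has h. Taking the neighbouring segments as reconstructed: Minekar s could go back to *k or *s; Tameku g could go back to *k or *g; Hamek h could go back to *k or *g or *h — the one source consistent with every daughter is *k.
This points to *hokili. Verify forward in each daughter:
Minekar: *hokili > hukili > husili  (by vowel merger, palatalisation)
Tameku: start from *hokili.
  rule 1 (vowel merger): hokili → hokele
  rule 2 (intervocalic voicing): hokele → hogele
  ⇒ Tameku hogele
Hamek: start from *hokili.
  rule 1 (unconditioned shift): hokili → hohili
  rule 2: no change — hohili
  rule 3: no change — hohili
  rule 4 (vowel merger): hohili → huhili
  ⇒ Hamek huhili
*hokili is the unique common source.

*hokili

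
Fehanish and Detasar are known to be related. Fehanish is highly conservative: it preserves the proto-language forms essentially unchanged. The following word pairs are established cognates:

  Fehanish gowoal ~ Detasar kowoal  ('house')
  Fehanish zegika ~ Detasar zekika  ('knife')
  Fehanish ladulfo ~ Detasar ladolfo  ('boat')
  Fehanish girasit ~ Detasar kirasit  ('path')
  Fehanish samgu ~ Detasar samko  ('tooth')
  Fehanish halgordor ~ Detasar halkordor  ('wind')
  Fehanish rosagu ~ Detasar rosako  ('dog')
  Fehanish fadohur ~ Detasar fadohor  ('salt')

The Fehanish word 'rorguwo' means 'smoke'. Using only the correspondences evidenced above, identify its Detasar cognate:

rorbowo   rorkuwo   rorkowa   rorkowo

samgu ~ samko — Fehanish g corresponds to Detasar k after a consonant, before a back vowel.
ladulfo ~ ladolfo — Fehanish u corresponds to Detasar o after a consonant, before a consonant other than r, m, n, p, b, f, v.
Applying these to Fehanish 'rorguwo':
  rorguwo → rorkuwo   (g→k after a consonant, before a back vowel)
  rorkuwo → rorkowo   (u→o after a consonant, before a consonant other than r, m, n, p, b, f, v)
So the Detasar cognate is 'rorkowo'.

rorkowo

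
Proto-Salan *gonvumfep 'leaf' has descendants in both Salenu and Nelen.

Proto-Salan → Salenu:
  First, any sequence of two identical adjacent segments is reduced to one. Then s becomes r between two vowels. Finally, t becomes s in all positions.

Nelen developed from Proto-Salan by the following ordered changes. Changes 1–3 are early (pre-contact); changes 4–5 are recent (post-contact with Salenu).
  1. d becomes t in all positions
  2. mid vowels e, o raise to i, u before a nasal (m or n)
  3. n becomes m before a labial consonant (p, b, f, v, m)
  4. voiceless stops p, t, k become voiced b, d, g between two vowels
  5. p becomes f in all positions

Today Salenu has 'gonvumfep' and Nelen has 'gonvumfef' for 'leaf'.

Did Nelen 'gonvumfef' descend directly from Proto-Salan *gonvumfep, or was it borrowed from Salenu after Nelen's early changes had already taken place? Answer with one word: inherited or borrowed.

If inherited, *gonvumfep would pass through all of Nelen's changes:
Nelen: *gonvumfep > gunvumfep > gumvumfep > gumvumfef  (by pre-nasal raising, nasal place assimilation, unconditioned shift)
If borrowed from Salenu 'gonvumfep' after the early changes, it would undergo only the recent ones:
  rule 4 (intervocalic voicing): no change (gonvumfep)
  rule 5 (unconditioned shift): gonvumfep → gonvumfef
  ⇒ as a loan: gonvumfef
Nelen 'gonvumfef' matches the loan outcome 'gonvumfef', not the inherited 'gumvumfef' — it skipped the early Nelen changes, so it was borrowed from Salenu.

borrowed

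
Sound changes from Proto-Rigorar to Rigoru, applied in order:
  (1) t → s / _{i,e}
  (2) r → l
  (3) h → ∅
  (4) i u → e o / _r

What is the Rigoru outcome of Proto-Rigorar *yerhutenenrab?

Rigoru: start from *yerhutenenrab.
  rule 1 (palatalisation): yerhutenenrab → yerhusenenrab
  rule 2 (unconditioned shift): yerhusenenrab → yelhusenenlab
  rule 3 (h-loss): yelhusenenlab → yelusenenlab
  rule 4: no change — yelusenenlab
  ⇒ Rigoru yelusenenlab

yelusenenlab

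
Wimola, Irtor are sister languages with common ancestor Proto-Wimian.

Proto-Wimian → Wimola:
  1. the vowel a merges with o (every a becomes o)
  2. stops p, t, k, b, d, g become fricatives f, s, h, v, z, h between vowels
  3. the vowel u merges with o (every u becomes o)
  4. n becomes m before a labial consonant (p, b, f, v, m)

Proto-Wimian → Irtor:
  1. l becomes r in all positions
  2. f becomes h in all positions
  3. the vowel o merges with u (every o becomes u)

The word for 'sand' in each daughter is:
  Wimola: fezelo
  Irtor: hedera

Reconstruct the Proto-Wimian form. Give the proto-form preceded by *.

Position 1: Wimola has f, Irtor has h. Taking the neighbouring segments as reconstructed: Wimola f can only go back to *f; Irtor h could go back to *f or *h — the one source consistent with every daughter is *f.
Position 5: Wimola has l, Irtor has r. Wimola preserves l here (none of its changes turn any other segment into l), so the proto-segment is *l.
Position 3: Wimola has z, Irtor has d. Irtor preserves d here (none of its changes turn any other segment into d), so the proto-segment is *d.
This points to *fedela. Verify forward in each daughter:
Wimola: *fedela
  fedela → fedelo   [vowel merger]
  fedelo → fezelo   [intervocalic lenition]
  fezelo (rule 3 does not apply)
  fezelo (rule 4 does not apply)
  giving Wimola fezelo.
Irtor: *fedela > federa > hedera  (by unconditioned shift, unconditioned shift)
*fedela is the unique common source.

*fedela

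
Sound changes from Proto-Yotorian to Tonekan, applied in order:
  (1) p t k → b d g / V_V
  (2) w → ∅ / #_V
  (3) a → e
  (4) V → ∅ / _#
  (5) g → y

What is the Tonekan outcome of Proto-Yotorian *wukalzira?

Tonekan: start from *wukalzira.
  rule 1 (intervocalic voicing): wukalzira → wugalzira
  rule 2 (glide loss): wugalzira → ugalzira
  rule 3 (vowel merger): ugalzira → ugelzire
  rule 4 (apocope): ugelzire → ugelzir
  rule 5 (unconditioned shift): ugelzir → uyelzir
  ⇒ Tonekan uyelzir

uyelzir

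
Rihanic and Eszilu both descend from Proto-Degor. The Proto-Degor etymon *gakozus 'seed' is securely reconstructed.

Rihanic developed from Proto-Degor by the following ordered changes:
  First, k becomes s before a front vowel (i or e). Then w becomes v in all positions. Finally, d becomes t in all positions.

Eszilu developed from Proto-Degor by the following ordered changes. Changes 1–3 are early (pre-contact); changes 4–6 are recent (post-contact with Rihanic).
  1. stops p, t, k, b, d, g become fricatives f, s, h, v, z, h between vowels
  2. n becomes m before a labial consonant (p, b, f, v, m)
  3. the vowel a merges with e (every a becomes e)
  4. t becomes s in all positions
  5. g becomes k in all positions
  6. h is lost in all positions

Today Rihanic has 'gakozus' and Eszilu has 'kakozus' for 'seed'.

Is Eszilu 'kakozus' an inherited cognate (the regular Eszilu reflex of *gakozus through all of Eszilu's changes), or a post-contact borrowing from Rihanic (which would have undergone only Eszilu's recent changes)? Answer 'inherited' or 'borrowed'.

If inherited, *gakozus would pass through all of Eszilu's changes:
Eszilu: *gakozus > gahozus > gehozus > kehozus > keozus  (by intervocalic lenition, vowel merger, unconditioned shift, h-loss)
If borrowed from Rihanic 'gakozus' after the early changes, it would undergo only the recent ones:
  rule 4 (unconditioned shift): no change (gakozus)
  rule 5 (unconditioned shift): gakozus → kakozus
  rule 6 (h-loss): no change (kakozus)
  ⇒ as a loan: kakozus
Eszilu 'kakozus' matches the loan outcome 'kakozus', not the inherited 'keozus' — it skipped the early Eszilu changes, so it was borrowed from Rihanic.

borrowed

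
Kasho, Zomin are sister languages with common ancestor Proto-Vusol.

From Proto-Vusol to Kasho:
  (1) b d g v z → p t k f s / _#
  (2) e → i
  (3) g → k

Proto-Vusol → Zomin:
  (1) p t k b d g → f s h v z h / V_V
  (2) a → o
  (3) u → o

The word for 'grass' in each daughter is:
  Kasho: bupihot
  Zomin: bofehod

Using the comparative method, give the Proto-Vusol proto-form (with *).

Position 2: Kasho has u, Zomin has o. Kasho preserves u here (none of its changes turn any other segment into u), so the proto-segment is *u.
Position 4: Kasho has i, Zomin has e. Zomin preserves e here (none of its changes turn any other segment into e), so the proto-segment is *e.
Position 7: Kasho has t, Zomin has d. Zomin preserves d here (none of its changes turn any other segment into d), so the proto-segment is *d.
Continuing position by position gives *bupehod; check it forward:
Kasho: *bupehod
  bupehod → bupehot   [final devoicing]
  bupehot → bupihot   [vowel merger]
  bupihot (rule 3 does not apply)
  giving Kasho bupihot.
Zomin: start from *bupehod.
  rule 1 (intervocalic lenition): bupehod → bufehod
  rule 2: no change — bufehod
  rule 3 (vowel merger): bufehod → bofehod
  ⇒ Zomin bofehod
Only *bupehod yields all of Kasho bupihot, Zomin bofehod.

*bupehod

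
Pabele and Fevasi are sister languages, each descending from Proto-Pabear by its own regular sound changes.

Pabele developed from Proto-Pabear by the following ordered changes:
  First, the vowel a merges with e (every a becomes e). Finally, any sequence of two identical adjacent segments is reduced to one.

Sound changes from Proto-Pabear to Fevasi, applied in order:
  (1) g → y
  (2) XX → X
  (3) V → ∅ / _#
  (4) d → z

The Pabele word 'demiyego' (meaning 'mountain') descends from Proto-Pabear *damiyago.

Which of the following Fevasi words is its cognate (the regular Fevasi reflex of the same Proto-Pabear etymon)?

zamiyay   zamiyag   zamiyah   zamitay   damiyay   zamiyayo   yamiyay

zamiyay

Fevasi: start from *damiyago.
  rule 1 (unconditioned shift): damiyago → damiyayo
  rule 2: no change — damiyayo
  rule 3 (apocope): damiyayo → damiyay
  rule 4 (unconditioned shift): damiyay → zamiyay
  ⇒ Fevasi zamiyay
Only 'zamiyay' matches the regular Fevasi development of *damiyago.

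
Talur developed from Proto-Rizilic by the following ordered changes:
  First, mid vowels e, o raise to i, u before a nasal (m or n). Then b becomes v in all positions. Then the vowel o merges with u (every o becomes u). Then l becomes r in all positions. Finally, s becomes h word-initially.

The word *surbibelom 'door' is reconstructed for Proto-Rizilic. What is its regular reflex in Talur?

Talur: start from *surbibelom.
  rule 1 (pre-nasal raising): surbibelom → surbibelum
  rule 2 (unconditioned shift): surbibelum → survivelum
  rule 3: no change — survivelum
  rule 4 (unconditioned shift): survivelum → surviverum
  rule 5 (debuccalisation): surviverum → hurviverum
  ⇒ Talur hurviverum

hurviverum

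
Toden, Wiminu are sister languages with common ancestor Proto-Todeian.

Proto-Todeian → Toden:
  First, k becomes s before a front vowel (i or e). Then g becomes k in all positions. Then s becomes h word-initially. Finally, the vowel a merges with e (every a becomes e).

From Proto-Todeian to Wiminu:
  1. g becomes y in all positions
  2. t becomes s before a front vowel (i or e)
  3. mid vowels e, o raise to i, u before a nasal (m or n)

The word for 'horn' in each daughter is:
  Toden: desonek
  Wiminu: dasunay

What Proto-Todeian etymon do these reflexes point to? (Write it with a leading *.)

Position 2: Toden has e, Wiminu has a. Wiminu preserves a here (none of its changes turn any other segment into a), so the proto-segment is *a.
Position 4: Toden has o, Wiminu has u. Toden preserves o here (none of its changes turn any other segment into o), so the proto-segment is *o.
Position 7: Toden has k, Wiminu has y. Taking the neighbouring segments as reconstructed: Toden k could go back to *k or *g; Wiminu y could go back to *g or *y — the one source consistent with every daughter is *g.
Verify the candidate proto-form against each daughter:
Toden: *dasonag > dasonak > desonek  (by unconditioned shift, vowel merger)
Wiminu: *dasonag
  dasonag → dasonay   [unconditioned shift]
  dasonay (rule 2 does not apply)
  dasonay → dasunay   [pre-nasal raising]
  giving Wiminu dasunay.
No other proto-form is consistent with every reflex, so the reconstruction is *dasonag.

*dasonag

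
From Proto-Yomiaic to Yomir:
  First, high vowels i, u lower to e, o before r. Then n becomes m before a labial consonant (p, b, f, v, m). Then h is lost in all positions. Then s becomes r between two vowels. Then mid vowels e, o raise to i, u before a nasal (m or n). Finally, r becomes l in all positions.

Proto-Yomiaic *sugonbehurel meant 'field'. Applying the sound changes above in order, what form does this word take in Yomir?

Yomir: *sugonbehurel
  sugonbehurel → sugonbehorel   [pre-rhotic lowering]
  sugonbehorel → sugombehorel   [nasal place assimilation]
  sugombehorel → sugombeorel   [h-loss]
  sugombeorel (rule 4 does not apply)
  sugombeorel → sugumbeorel   [pre-nasal raising]
  sugumbeorel → sugumbeolel   [unconditioned shift]
  giving Yomir sugumbeolel.

sugumbeolel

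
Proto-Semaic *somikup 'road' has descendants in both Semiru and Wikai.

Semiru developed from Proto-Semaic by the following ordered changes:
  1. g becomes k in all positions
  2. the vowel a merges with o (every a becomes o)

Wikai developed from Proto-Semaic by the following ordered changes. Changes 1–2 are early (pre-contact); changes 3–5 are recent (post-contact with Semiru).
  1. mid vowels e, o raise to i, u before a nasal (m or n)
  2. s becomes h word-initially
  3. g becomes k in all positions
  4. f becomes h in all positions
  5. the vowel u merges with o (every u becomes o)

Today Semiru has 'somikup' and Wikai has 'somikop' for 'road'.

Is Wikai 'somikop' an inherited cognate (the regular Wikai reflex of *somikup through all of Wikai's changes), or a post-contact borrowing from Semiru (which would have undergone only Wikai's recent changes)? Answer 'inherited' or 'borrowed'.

If inherited, *somikup would pass through all of Wikai's changes:
Wikai: *somikup
  somikup → sumikup   [pre-nasal raising]
  sumikup → humikup   [debuccalisation]
  humikup (rule 3 does not apply)
  humikup (rule 4 does not apply)
  humikup → homikop   [vowel merger]
  giving Wikai homikop.
If borrowed from Semiru 'somikup' after the early changes, it would undergo only the recent ones:
  rule 3 (unconditioned shift): no change (somikup)
  rule 4 (unconditioned shift): no change (somikup)
  rule 5 (vowel merger): somikup → somikop
  ⇒ as a loan: somikop
Wikai 'somikop' matches the loan outcome 'somikop', not the inherited 'homikop' — it skipped the early Wikai changes, so it was borrowed from Semiru.

borrowed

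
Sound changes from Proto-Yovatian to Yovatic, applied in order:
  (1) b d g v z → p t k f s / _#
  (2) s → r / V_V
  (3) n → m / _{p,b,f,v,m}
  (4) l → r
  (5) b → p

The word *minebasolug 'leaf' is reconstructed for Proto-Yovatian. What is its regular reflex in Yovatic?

mineparoruk

Yovatic: *minebasolug > minebasoluk > minebaroluk > minebaroruk > mineparoruk  (by final devoicing, rhotacism, unconditioned shift, unconditioned shift)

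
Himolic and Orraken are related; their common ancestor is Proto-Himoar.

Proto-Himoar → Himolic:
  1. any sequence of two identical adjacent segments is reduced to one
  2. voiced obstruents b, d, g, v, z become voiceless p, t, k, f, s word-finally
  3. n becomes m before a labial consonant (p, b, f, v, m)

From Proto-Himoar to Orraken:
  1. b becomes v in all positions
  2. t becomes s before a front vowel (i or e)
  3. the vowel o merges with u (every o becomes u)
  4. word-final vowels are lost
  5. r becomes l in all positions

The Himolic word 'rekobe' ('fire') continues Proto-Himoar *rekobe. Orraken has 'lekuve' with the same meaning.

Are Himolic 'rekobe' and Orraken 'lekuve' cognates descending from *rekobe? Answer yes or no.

no

Derive the expected Orraken reflex of *rekobe:
Orraken: *rekobe > rekove > rekuve > rekuv > lekuv  (by unconditioned shift, vowel merger, apocope, unconditioned shift)
The regular Orraken reflex would be 'lekuv', but the attested form is 'lekuve'. The correspondence is irregular, so they are not cognates (the Orraken form has a different source).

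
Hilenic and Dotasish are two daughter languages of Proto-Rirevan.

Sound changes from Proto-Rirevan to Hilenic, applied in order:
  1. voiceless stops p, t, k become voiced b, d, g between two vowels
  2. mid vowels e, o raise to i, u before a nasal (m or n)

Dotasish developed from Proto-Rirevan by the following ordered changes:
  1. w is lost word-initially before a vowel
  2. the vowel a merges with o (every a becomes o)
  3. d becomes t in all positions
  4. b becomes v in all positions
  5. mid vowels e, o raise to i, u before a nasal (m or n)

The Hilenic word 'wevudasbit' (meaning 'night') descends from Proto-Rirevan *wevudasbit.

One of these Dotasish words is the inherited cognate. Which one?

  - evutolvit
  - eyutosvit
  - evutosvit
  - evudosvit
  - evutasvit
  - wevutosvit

Dotasish: start from *wevudasbit.
  rule 1 (glide loss): wevudasbit → evudasbit
  rule 2 (vowel merger): evudasbit → evudosbit
  rule 3 (unconditioned shift): evudosbit → evutosbit
  rule 4 (unconditioned shift): evutosbit → evutosvit
  rule 5: no change — evutosvit
  ⇒ Dotasish evutosvit
Among the options, 'evutosvit' alone shows every Dotasish change applied in order.

evutosvit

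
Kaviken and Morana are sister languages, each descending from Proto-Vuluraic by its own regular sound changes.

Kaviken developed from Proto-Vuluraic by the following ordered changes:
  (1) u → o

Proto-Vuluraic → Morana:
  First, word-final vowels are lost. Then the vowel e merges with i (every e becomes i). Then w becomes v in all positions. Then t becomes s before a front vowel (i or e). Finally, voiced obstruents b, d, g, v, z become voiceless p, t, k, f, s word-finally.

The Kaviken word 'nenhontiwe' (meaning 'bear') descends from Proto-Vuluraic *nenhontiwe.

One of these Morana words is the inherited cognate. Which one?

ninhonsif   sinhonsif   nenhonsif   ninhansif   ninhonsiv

ninhonsif

Morana: *nenhontiwe
  nenhontiwe → nenhontiw   [apocope]
  nenhontiw → ninhontiw   [vowel merger]
  ninhontiw → ninhontiv   [unconditioned shift]
  ninhontiv → ninhonsiv   [palatalisation]
  ninhonsiv → ninhonsif   [final devoicing]
  giving Morana ninhonsif.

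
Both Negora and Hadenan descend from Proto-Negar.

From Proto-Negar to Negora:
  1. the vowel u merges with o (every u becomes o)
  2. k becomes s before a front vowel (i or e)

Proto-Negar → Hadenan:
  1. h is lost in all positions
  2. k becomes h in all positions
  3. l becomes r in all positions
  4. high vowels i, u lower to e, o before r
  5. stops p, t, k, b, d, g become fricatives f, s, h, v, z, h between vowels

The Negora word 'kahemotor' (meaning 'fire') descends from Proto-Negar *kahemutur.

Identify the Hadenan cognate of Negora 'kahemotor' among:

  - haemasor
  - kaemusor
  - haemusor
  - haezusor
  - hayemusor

haemusor

Hadenan: *kahemutur
  kahemutur → kaemutur   [h-loss]
  kaemutur → haemutur   [unconditioned shift]
  haemutur (rule 3 does not apply)
  haemutur → haemutor   [pre-rhotic lowering]
  haemutor → haemusor   [intervocalic lenition]
  giving Hadenan haemusor.
Among the options, 'haemusor' alone shows every Hadenan change applied in order.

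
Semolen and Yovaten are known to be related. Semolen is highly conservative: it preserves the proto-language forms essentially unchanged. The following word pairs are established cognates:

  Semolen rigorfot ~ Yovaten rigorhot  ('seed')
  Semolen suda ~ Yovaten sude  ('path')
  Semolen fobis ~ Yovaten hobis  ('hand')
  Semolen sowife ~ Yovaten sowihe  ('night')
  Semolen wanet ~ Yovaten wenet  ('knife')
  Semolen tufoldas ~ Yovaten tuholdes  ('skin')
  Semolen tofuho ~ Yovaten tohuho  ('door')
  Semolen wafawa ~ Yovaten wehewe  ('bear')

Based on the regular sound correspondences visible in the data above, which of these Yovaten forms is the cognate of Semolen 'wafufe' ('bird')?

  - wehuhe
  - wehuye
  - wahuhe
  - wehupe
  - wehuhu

wehuhe

wafawa ~ wehewe — Semolen a corresponds to Yovaten e after a consonant, before a labial obstruent.
tofuho ~ tohuho — Semolen f corresponds to Yovaten h between vowels (before a back vowel).
sowife ~ sowihe — Semolen f corresponds to Yovaten h between vowels (before a front vowel).
Applying these to Semolen 'wafufe':
  wafufe → wefufe   (a→e after a consonant, before a labial obstruent)
  wefufe → wehufe   (f→h between vowels (before a back vowel))
  wehufe → wehuhe   (f→h between vowels (before a front vowel))
So the Yovaten cognate is 'wehuhe'.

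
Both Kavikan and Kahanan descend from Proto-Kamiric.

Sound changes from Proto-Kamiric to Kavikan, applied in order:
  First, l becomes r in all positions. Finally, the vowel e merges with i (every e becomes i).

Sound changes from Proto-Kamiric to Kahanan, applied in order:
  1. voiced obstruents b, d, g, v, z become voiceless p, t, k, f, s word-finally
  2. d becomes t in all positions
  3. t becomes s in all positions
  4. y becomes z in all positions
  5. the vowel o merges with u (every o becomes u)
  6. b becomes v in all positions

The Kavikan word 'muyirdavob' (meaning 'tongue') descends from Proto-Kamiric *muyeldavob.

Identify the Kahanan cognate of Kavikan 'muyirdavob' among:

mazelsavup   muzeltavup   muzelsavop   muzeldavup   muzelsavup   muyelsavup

Kahanan: start from *muyeldavob.
  rule 1 (final devoicing): muyeldavob → muyeldavop
  rule 2 (unconditioned shift): muyeldavop → muyeltavop
  rule 3 (unconditioned shift): muyeltavop → muyelsavop
  rule 4 (unconditioned shift): muyelsavop → muzelsavop
  rule 5 (vowel merger): muzelsavop → muzelsavup
  rule 6: no change — muzelsavup
  ⇒ Kahanan muzelsavup

muzelsavup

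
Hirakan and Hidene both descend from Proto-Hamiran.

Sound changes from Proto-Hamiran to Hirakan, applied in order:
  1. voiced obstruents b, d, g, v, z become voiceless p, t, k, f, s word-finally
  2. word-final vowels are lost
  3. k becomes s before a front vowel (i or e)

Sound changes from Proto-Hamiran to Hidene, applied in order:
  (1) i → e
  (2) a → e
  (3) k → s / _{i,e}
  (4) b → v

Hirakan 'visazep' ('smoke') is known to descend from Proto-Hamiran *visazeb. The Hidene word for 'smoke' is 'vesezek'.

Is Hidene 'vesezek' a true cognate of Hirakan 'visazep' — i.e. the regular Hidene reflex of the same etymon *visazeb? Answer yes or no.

Derive the expected Hidene reflex of *visazeb:
Hidene: *visazeb > vesazeb > vesezeb > vesezev  (by vowel merger, vowel merger, unconditioned shift)
The regular Hidene reflex would be 'vesezev', but the attested form is 'vesezek'. The correspondence is irregular, so they are not cognates (the Hidene form has a different source).

no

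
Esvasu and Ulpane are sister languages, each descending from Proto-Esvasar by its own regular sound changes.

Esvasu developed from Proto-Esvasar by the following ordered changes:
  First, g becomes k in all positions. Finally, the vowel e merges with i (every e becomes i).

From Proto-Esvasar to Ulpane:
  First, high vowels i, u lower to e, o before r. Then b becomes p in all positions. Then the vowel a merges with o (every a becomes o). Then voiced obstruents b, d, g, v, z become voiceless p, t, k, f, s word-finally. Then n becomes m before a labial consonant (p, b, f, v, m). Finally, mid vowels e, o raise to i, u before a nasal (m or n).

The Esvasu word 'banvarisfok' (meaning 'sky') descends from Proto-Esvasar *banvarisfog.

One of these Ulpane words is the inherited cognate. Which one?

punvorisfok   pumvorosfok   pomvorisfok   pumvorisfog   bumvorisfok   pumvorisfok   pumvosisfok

pumvorisfok

Ulpane: *banvarisfog
  banvarisfog (rule 1 does not apply)
  banvarisfog → panvarisfog   [unconditioned shift]
  panvarisfog → ponvorisfog   [vowel merger]
  ponvorisfog → ponvorisfok   [final devoicing]
  ponvorisfok → pomvorisfok   [nasal place assimilation]
  pomvorisfok → pumvorisfok   [pre-nasal raising]
  giving Ulpane pumvorisfok.
The other candidates each miss or misapply at least one Ulpane change.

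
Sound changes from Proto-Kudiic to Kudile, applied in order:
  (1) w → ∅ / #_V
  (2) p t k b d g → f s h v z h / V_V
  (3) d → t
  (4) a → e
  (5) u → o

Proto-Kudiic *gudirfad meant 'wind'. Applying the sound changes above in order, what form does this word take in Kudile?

gozirfet

Kudile: *gudirfad > guzirfad > guzirfat > guzirfet > gozirfet  (by intervocalic lenition, unconditioned shift, vowel merger, vowel merger)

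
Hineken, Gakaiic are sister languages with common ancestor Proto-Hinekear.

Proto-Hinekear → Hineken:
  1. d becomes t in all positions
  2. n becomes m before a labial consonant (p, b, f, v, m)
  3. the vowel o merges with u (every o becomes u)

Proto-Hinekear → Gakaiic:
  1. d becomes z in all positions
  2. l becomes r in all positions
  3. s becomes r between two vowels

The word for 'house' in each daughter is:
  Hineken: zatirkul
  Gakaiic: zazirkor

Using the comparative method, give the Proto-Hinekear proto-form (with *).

Position 7: Hineken has u, Gakaiic has o. Gakaiic preserves o here (none of its changes turn any other segment into o), so the proto-segment is *o.
Position 8: Hineken has l, Gakaiic has r. Hineken preserves l here (none of its changes turn any other segment into l), so the proto-segment is *l.
Position 3: Hineken has t, Gakaiic has z. Taking the neighbouring segments as reconstructed: Hineken t could go back to *t or *d; Gakaiic z could go back to *d or *z — the one source consistent with every daughter is *d.
The remaining positions agree across the daughters. Check the candidate against every language:
Hineken: *zadirkol
  zadirkol → zatirkol   [unconditioned shift]
  zatirkol (rule 2 does not apply)
  zatirkol → zatirkul   [vowel merger]
  giving Hineken zatirkul.
Gakaiic: *zadirkol > zazirkol > zazirkor  (by unconditioned shift, unconditioned shift)
Only *zadirkol yields all of Hineken zatirkul, Gakaiic zazirkor.

*zadirkol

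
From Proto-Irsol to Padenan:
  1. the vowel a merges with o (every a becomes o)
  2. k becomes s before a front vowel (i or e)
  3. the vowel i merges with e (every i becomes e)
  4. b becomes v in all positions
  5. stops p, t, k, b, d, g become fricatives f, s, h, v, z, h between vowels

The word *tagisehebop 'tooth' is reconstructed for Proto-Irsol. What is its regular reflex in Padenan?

tohesehevop

Padenan: start from *tagisehebop.
  rule 1 (vowel merger): tagisehebop → togisehebop
  rule 2: no change — togisehebop
  rule 3 (vowel merger): togisehebop → togesehebop
  rule 4 (unconditioned shift): togesehebop → togesehevop
  rule 5 (intervocalic lenition): togesehevop → tohesehevop
  ⇒ Padenan tohesehevop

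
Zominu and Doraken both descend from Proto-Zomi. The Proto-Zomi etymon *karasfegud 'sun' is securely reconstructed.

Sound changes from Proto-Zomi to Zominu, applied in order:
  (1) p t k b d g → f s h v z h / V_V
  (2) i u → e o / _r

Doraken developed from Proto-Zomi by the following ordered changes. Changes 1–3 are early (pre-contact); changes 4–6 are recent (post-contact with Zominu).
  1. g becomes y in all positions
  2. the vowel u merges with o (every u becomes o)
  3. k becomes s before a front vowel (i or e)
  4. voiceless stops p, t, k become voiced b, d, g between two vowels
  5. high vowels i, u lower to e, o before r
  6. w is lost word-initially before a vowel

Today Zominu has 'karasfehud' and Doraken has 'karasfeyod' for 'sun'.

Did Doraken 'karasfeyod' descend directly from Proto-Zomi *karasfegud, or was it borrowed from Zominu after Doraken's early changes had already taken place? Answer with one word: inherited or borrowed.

inherited

If inherited, *karasfegud would pass through all of Doraken's changes:
Doraken: *karasfegud
  karasfegud → karasfeyud   [unconditioned shift]
  karasfeyud → karasfeyod   [vowel merger]
  karasfeyod (rule 3 does not apply)
  karasfeyod (rule 4 does not apply)
  karasfeyod (rule 5 does not apply)
  karasfeyod (rule 6 does not apply)
  giving Doraken karasfeyod.
If borrowed from Zominu 'karasfehud' after the early changes, it would undergo only the recent ones:
  rule 4 (intervocalic voicing): no change (karasfehud)
  rule 5 (pre-rhotic lowering): no change (karasfehud)
  rule 6 (glide loss): no change (karasfehud)
  ⇒ as a loan: karasfehud
Doraken 'karasfeyod' matches the inherited outcome exactly, so it is an inherited cognate, not a loan.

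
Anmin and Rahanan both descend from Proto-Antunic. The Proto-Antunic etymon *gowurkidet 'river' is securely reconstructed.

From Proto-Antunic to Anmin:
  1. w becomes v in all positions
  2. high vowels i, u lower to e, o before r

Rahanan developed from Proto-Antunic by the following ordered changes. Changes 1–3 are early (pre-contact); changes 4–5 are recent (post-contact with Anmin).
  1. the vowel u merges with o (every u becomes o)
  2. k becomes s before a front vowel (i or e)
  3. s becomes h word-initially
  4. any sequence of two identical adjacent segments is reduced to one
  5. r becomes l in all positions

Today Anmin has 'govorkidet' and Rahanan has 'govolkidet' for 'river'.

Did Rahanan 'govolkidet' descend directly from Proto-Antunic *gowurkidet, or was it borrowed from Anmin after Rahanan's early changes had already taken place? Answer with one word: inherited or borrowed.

borrowed

If inherited, *gowurkidet would pass through all of Rahanan's changes:
Rahanan: *gowurkidet
  gowurkidet → goworkidet   [vowel merger]
  goworkidet → goworsidet   [palatalisation]
  goworsidet (rule 3 does not apply)
  goworsidet (rule 4 does not apply)
  goworsidet → gowolsidet   [unconditioned shift]
  giving Rahanan gowolsidet.
If borrowed from Anmin 'govorkidet' after the early changes, it would undergo only the recent ones:
  rule 4 (degemination): no change (govorkidet)
  rule 5 (unconditioned shift): govorkidet → govolkidet
  ⇒ as a loan: govolkidet
Rahanan 'govolkidet' matches the loan outcome 'govolkidet', not the inherited 'gowolsidet' — it skipped the early Rahanan changes, so it was borrowed from Anmin.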